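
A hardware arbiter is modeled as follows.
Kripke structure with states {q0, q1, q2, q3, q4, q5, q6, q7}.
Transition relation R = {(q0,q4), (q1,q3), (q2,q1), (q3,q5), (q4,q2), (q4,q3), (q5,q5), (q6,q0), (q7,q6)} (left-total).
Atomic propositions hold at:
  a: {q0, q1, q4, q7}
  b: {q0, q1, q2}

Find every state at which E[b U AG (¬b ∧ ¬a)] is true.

{q1, q2, q3, q5}

Sat(¬b) = {q3, q4, q5, q6, q7}
Sat(¬a) = {q2, q3, q5, q6}
Sat(¬b ∧ ¬a) = {q3, q5, q6}
AG (¬b ∧ ¬a): greatest fixpoint, start Z0 = {q3, q5, q6}, keep only states in Sat with every successor in Z. Z1 = {q3, q5}; fixed.
Sat(AG (¬b ∧ ¬a)) = {q3, q5}
E[b U AG (¬b ∧ ¬a)]: least fixpoint, start Z0 = Sat(AG (¬b ∧ ¬a)) = {q3, q5}, add states in Sat(b) with some successor in Z. Z1 = {q1, q3, q5}; Z2 = {q1, q2, q3, q5}; fixed.
Sat(E[b U AG (¬b ∧ ¬a)]) = {q1, q2, q3, q5}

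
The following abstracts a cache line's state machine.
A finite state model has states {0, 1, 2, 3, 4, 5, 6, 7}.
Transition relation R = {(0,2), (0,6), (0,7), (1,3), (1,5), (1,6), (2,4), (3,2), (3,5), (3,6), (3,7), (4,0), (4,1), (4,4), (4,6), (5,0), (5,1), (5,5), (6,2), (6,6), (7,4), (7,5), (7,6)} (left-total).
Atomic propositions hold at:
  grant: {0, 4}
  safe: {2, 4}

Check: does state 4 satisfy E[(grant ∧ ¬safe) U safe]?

Yes

Sat(¬safe) = {0, 1, 3, 5, 6, 7}
Sat(grant ∧ ¬safe) = {0}
E[(grant ∧ ¬safe) U safe]: least fixpoint, start Z0 = Sat(safe) = {2, 4}, add states in Sat(grant ∧ ¬safe) with some successor in Z. Z1 = {0, 2, 4}; fixed.
Sat(E[(grant ∧ ¬safe) U safe]) = {0, 2, 4}
4 ∈ Sat(E[(grant ∧ ¬safe) U safe]) = {0, 2, 4}, so the formula holds at 4.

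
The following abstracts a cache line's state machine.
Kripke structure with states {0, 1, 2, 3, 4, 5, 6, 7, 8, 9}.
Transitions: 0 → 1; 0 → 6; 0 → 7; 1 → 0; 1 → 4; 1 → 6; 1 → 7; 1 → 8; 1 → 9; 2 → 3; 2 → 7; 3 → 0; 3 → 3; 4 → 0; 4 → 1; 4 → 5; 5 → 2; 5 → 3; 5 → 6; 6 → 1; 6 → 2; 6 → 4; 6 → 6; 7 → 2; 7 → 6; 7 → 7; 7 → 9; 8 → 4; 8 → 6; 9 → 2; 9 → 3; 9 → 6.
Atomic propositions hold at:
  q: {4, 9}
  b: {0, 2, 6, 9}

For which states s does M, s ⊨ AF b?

{0, 2, 6, 9}

AF b: least fixpoint, start Z0 = {0, 2, 6, 9}, add states with every successor in Z. Already a fixed point.
Sat(AF b) = {0, 2, 6, 9}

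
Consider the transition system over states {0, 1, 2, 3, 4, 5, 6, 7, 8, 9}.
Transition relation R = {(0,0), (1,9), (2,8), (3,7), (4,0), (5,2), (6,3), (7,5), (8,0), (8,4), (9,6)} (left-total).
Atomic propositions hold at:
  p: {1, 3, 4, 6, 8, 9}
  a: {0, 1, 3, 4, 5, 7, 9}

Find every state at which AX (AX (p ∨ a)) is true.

Sat(p ∨ a) = {0, 1, 3, 4, 5, 6, 7, 8, 9}
Sat(AX (p ∨ a)) = {s : every successor in {0, 1, 3, 4, 5, 6, 7, 8, 9}} = {0, 1, 2, 3, 4, 6, 7, 8, 9}
Sat(AX (AX (p ∨ a))) = {s : every successor in {0, 1, 2, 3, 4, 6, 7, 8, 9}} = {0, 1, 2, 3, 4, 5, 6, 8, 9}

{0, 1, 2, 3, 4, 5, 6, 8, 9}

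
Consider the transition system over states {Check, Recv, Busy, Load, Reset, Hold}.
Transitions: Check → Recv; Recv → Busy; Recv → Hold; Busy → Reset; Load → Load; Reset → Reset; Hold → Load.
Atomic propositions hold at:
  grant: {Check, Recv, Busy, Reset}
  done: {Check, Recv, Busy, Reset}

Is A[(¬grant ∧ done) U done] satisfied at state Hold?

No

Sat(¬grant) = {Load, Hold}
Sat(¬grant ∧ done) = ∅
A[(¬grant ∧ done) U done]: least fixpoint, start Z0 = Sat(done) = {Check, Recv, Busy, Reset}, add states in Sat(¬grant ∧ done) with every successor in Z. Already a fixed point.
Sat(A[(¬grant ∧ done) U done]) = {Check, Recv, Busy, Reset}
Hold ∉ Sat(A[(¬grant ∧ done) U done]) = {Check, Recv, Busy, Reset}, so the formula does not hold at Hold.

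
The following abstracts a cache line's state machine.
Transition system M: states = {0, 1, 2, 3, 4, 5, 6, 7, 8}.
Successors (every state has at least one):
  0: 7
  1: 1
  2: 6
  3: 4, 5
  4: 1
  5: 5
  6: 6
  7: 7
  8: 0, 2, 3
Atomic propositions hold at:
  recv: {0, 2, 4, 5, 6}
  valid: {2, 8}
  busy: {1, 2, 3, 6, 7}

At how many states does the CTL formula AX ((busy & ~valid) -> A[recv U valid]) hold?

Sat(~valid) = {0, 1, 3, 4, 5, 6, 7}
Sat(busy & ~valid) = {1, 3, 6, 7}
A[recv U valid]: least fixpoint, start Z0 = Sat(valid) = {2, 8}, add states in Sat(recv) with every successor in Z. Already a fixed point.
Sat(A[recv U valid]) = {2, 8}
Sat((busy & ~valid) -> A[recv U valid]) = {0, 2, 4, 5, 8}
Sat(AX ((busy & ~valid) -> A[recv U valid])) = {s : every successor in {0, 2, 4, 5, 8}} = {3, 5}
|Sat(AX ((busy & ~valid) -> A[recv U valid]))| = |{3, 5}| = 2.

2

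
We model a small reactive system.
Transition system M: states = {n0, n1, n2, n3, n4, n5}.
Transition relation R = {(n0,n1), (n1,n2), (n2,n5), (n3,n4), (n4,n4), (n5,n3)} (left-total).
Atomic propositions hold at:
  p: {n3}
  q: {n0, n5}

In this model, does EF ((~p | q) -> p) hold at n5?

Sat(~p) = {n0, n1, n2, n4, n5}
Sat(~p | q) = {n0, n1, n2, n4, n5}
Sat((~p | q) -> p) = {n3}
EF ((~p | q) -> p): least fixpoint, start Z0 = {n3}, add states with some successor in Z. Z1 = {n3, n5}; Z2 = {n2, n3, n5}; Z3 = {n1, n2, n3, n5}; Z4 = {n0, n1, n2, n3, n5}; fixed.
Sat(EF ((~p | q) -> p)) = {n0, n1, n2, n3, n5}
n5 ∈ Sat(EF ((~p | q) -> p)) = {n0, n1, n2, n3, n5}, so the formula holds at n5.

Yes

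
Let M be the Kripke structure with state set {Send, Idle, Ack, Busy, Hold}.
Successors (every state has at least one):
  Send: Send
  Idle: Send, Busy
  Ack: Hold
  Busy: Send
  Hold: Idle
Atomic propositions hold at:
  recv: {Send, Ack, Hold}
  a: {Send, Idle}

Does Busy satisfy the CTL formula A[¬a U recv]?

Sat(¬a) = {Ack, Busy, Hold}
A[¬a U recv]: least fixpoint, start Z0 = Sat(recv) = {Send, Ack, Hold}, add states in Sat(¬a) with every successor in Z. Z1 = {Send, Ack, Busy, Hold}; fixed.
Sat(A[¬a U recv]) = {Send, Ack, Busy, Hold}
Busy ∈ Sat(A[¬a U recv]) = {Send, Ack, Busy, Hold}, so the formula holds at Busy.

Yes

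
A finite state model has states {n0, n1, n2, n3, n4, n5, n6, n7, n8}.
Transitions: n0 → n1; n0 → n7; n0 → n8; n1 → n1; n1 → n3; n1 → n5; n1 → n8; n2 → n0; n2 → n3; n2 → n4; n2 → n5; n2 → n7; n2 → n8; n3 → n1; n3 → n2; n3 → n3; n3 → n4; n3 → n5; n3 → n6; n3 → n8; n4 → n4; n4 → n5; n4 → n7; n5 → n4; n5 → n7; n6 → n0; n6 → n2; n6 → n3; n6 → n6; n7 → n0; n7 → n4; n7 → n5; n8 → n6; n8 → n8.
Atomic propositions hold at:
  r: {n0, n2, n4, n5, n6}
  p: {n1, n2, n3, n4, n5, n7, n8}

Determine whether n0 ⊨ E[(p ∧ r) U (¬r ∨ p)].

No

Sat(p ∧ r) = {n2, n4, n5}
Sat(¬r) = {n1, n3, n7, n8}
Sat(¬r ∨ p) = {n1, n2, n3, n4, n5, n7, n8}
E[(p ∧ r) U (¬r ∨ p)]: least fixpoint, start Z0 = Sat((¬r ∨ p)) = {n1, n2, n3, n4, n5, n7, n8}, add states in Sat(p ∧ r) with some successor in Z. Already a fixed point.
Sat(E[(p ∧ r) U (¬r ∨ p)]) = {n1, n2, n3, n4, n5, n7, n8}
n0 ∉ Sat(E[(p ∧ r) U (¬r ∨ p)]) = {n1, n2, n3, n4, n5, n7, n8}, so the formula does not hold at n0.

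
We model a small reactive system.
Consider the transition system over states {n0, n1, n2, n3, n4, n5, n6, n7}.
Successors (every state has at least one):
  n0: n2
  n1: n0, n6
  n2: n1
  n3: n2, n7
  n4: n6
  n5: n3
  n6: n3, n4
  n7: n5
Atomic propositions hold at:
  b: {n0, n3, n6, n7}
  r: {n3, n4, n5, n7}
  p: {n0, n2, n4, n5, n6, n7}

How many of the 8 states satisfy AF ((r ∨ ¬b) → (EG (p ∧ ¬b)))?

5

Sat(¬b) = {n1, n2, n4, n5}
Sat(r ∨ ¬b) = {n1, n2, n3, n4, n5, n7}
Sat(p ∧ ¬b) = {n2, n4, n5}
EG (p ∧ ¬b): greatest fixpoint, start Z0 = {n2, n4, n5}, keep only states in Sat with some successor in Z. Z1 = ∅; fixed.
Sat(EG (p ∧ ¬b)) = ∅
Sat((r ∨ ¬b) → (EG (p ∧ ¬b))) = {n0, n6}
AF ((r ∨ ¬b) → (EG (p ∧ ¬b))): least fixpoint, start Z0 = {n0, n6}, add states with every successor in Z. Z1 = {n0, n1, n4, n6}; Z2 = {n0, n1, n2, n4, n6}; fixed.
Sat(AF ((r ∨ ¬b) → (EG (p ∧ ¬b)))) = {n0, n1, n2, n4, n6}
|Sat(AF ((r ∨ ¬b) → (EG (p ∧ ¬b))))| = |{n0, n1, n2, n4, n6}| = 5.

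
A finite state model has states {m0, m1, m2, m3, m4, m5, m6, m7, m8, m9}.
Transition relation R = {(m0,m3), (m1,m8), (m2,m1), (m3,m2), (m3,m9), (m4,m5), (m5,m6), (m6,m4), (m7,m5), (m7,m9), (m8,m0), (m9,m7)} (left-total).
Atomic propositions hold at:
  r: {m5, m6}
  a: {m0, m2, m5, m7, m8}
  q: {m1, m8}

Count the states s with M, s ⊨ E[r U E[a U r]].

3

E[a U r]: least fixpoint, start Z0 = Sat(r) = {m5, m6}, add states in Sat(a) with some successor in Z. Z1 = {m5, m6, m7}; fixed.
Sat(E[a U r]) = {m5, m6, m7}
E[r U E[a U r]]: least fixpoint, start Z0 = Sat(E[a U r]) = {m5, m6, m7}, add states in Sat(r) with some successor in Z. Already a fixed point.
Sat(E[r U E[a U r]]) = {m5, m6, m7}
|Sat(E[r U E[a U r]])| = |{m5, m6, m7}| = 3.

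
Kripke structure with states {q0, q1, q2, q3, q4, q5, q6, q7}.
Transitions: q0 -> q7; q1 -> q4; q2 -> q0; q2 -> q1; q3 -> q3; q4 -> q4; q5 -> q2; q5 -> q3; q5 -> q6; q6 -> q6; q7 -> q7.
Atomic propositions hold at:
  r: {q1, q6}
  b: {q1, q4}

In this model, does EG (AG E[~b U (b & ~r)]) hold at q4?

Yes

Sat(~b) = {q0, q2, q3, q5, q6, q7}
Sat(~r) = {q0, q2, q3, q4, q5, q7}
Sat(b & ~r) = {q4}
E[~b U (b & ~r)]: least fixpoint, start Z0 = Sat((b & ~r)) = {q4}, add states in Sat(~b) with some successor in Z. Already a fixed point.
Sat(E[~b U (b & ~r)]) = {q4}
AG E[~b U (b & ~r)]: greatest fixpoint, start Z0 = {q4}, keep only states in Sat with every successor in Z. Already a fixed point.
Sat(AG E[~b U (b & ~r)]) = {q4}
EG (AG E[~b U (b & ~r)]): greatest fixpoint, start Z0 = {q4}, keep only states in Sat with some successor in Z. Already a fixed point.
Sat(EG (AG E[~b U (b & ~r)])) = {q4}
q4 ∈ Sat(EG (AG E[~b U (b & ~r)])) = {q4}, so the formula holds at q4.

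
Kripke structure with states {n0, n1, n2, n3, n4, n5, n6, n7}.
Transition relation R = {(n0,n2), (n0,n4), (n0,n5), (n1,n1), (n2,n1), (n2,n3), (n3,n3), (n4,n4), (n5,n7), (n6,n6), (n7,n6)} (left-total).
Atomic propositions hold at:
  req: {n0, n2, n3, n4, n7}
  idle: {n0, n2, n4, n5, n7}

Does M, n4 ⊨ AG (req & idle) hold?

Sat(req & idle) = {n0, n2, n4, n7}
AG (req & idle): greatest fixpoint, start Z0 = {n0, n2, n4, n7}, keep only states in Sat with every successor in Z. Z1 = {n4}; fixed.
Sat(AG (req & idle)) = {n4}
n4 ∈ Sat(AG (req & idle)) = {n4}, so the formula holds at n4.

Yes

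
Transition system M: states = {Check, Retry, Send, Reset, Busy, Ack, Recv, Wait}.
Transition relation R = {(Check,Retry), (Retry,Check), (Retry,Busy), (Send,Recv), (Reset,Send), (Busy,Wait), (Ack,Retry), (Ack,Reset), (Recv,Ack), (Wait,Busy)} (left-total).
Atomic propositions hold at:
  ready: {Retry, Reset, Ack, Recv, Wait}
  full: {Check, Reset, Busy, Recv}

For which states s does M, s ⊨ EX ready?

Sat(EX ready) = {s : some successor in {Retry, Reset, Ack, Recv, Wait}} = {Check, Send, Busy, Ack, Recv}

{Check, Send, Busy, Ack, Recv}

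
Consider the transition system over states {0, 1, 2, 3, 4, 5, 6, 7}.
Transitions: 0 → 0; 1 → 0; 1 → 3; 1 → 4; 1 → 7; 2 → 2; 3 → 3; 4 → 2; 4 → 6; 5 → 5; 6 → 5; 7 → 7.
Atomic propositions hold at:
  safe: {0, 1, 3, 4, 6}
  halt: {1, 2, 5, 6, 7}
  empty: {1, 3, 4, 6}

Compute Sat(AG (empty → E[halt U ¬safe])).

Sat(¬safe) = {2, 5, 7}
E[halt U ¬safe]: least fixpoint, start Z0 = Sat(¬safe) = {2, 5, 7}, add states in Sat(halt) with some successor in Z. Z1 = {1, 2, 5, 6, 7}; fixed.
Sat(E[halt U ¬safe]) = {1, 2, 5, 6, 7}
Sat(empty → E[halt U ¬safe]) = {0, 1, 2, 5, 6, 7}
AG (empty → E[halt U ¬safe]): greatest fixpoint, start Z0 = {0, 1, 2, 5, 6, 7}, keep only states in Sat with every successor in Z. Z1 = {0, 2, 5, 6, 7}; fixed.
Sat(AG (empty → E[halt U ¬safe])) = {0, 2, 5, 6, 7}

{0, 2, 5, 6, 7}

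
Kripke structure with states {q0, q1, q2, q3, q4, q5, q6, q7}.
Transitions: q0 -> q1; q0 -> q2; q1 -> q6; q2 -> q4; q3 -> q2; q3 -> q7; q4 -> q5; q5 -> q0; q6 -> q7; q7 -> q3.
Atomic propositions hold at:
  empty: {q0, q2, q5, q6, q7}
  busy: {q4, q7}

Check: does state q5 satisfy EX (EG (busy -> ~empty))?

Sat(~empty) = {q1, q3, q4}
Sat(busy -> ~empty) = {q0, q1, q2, q3, q4, q5, q6}
EG (busy -> ~empty): greatest fixpoint, start Z0 = {q0, q1, q2, q3, q4, q5, q6}, keep only states in Sat with some successor in Z. Z1 = {q0, q1, q2, q3, q4, q5}; Z2 = {q0, q2, q3, q4, q5}; fixed.
Sat(EG (busy -> ~empty)) = {q0, q2, q3, q4, q5}
Sat(EX (EG (busy -> ~empty))) = {s : some successor in {q0, q2, q3, q4, q5}} = {q0, q2, q3, q4, q5, q7}
q5 ∈ Sat(EX (EG (busy -> ~empty))) = {q0, q2, q3, q4, q5, q7}, so the formula holds at q5.

Yes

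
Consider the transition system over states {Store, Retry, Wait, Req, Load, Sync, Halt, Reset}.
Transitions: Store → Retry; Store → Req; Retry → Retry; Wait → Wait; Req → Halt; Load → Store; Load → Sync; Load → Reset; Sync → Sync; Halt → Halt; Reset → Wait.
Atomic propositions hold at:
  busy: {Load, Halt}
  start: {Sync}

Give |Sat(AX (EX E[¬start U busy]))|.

2

Sat(¬start) = {Store, Retry, Wait, Req, Load, Halt, Reset}
E[¬start U busy]: least fixpoint, start Z0 = Sat(busy) = {Load, Halt}, add states in Sat(¬start) with some successor in Z. Z1 = {Req, Load, Halt}; Z2 = {Store, Req, Load, Halt}; fixed.
Sat(E[¬start U busy]) = {Store, Req, Load, Halt}
Sat(EX E[¬start U busy]) = {s : some successor in {Store, Req, Load, Halt}} = {Store, Req, Load, Halt}
Sat(AX (EX E[¬start U busy])) = {s : every successor in {Store, Req, Load, Halt}} = {Req, Halt}
|Sat(AX (EX E[¬start U busy]))| = |{Req, Halt}| = 2.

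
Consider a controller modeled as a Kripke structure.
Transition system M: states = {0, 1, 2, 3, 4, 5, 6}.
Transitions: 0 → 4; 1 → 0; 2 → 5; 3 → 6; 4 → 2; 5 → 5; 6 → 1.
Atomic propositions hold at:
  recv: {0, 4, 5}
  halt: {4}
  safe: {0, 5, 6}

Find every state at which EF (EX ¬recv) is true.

Sat(¬recv) = {1, 2, 3, 6}
Sat(EX ¬recv) = {s : some successor in {1, 2, 3, 6}} = {3, 4, 6}
EF (EX ¬recv): least fixpoint, start Z0 = {3, 4, 6}, add states with some successor in Z. Z1 = {0, 3, 4, 6}; Z2 = {0, 1, 3, 4, 6}; fixed.
Sat(EF (EX ¬recv)) = {0, 1, 3, 4, 6}

{0, 1, 3, 4, 6}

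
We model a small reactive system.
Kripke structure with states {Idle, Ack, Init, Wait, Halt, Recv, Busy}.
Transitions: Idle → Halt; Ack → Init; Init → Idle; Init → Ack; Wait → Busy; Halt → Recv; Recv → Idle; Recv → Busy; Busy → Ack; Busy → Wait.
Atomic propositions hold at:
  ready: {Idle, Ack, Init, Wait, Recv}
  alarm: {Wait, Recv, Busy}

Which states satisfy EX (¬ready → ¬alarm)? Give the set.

{Idle, Ack, Init, Halt, Recv, Busy}

Sat(¬ready) = {Halt, Busy}
Sat(¬alarm) = {Idle, Ack, Init, Halt}
Sat(¬ready → ¬alarm) = {Idle, Ack, Init, Wait, Halt, Recv}
Sat(EX (¬ready → ¬alarm)) = {s : some successor in {Idle, Ack, Init, Wait, Halt, Recv}} = {Idle, Ack, Init, Halt, Recv, Busy}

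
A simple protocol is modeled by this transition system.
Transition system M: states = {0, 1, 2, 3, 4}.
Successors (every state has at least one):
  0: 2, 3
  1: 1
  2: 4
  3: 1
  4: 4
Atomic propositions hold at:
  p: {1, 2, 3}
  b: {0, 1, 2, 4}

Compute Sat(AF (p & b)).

Sat(p & b) = {1, 2}
AF (p & b): least fixpoint, start Z0 = {1, 2}, add states with every successor in Z. Z1 = {1, 2, 3}; Z2 = {0, 1, 2, 3}; fixed.
Sat(AF (p & b)) = {0, 1, 2, 3}

{0, 1, 2, 3}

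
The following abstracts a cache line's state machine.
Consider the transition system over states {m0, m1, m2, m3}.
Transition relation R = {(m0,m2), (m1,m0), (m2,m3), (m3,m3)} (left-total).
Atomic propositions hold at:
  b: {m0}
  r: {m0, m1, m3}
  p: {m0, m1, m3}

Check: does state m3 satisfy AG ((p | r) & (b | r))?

Yes

Sat(p | r) = {m0, m1, m3}
Sat(b | r) = {m0, m1, m3}
Sat((p | r) & (b | r)) = {m0, m1, m3}
AG ((p | r) & (b | r)): greatest fixpoint, start Z0 = {m0, m1, m3}, keep only states in Sat with every successor in Z. Z1 = {m1, m3}; Z2 = {m3}; fixed.
Sat(AG ((p | r) & (b | r))) = {m3}
m3 ∈ Sat(AG ((p | r) & (b | r))) = {m3}, so the formula holds at m3.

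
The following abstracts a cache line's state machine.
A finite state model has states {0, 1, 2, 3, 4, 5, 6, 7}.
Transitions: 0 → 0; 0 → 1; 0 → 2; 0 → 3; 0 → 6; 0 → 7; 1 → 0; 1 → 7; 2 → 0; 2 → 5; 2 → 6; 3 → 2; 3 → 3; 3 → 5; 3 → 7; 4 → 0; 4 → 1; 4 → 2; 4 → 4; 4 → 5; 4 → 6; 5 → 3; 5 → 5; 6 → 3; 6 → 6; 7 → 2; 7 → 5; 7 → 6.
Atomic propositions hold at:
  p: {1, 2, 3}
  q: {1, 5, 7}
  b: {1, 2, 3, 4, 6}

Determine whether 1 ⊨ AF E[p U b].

E[p U b]: least fixpoint, start Z0 = Sat(b) = {1, 2, 3, 4, 6}, add states in Sat(p) with some successor in Z. Already a fixed point.
Sat(E[p U b]) = {1, 2, 3, 4, 6}
AF E[p U b]: least fixpoint, start Z0 = {1, 2, 3, 4, 6}, add states with every successor in Z. Already a fixed point.
Sat(AF E[p U b]) = {1, 2, 3, 4, 6}
1 ∈ Sat(AF E[p U b]) = {1, 2, 3, 4, 6}, so the formula holds at 1.

Yes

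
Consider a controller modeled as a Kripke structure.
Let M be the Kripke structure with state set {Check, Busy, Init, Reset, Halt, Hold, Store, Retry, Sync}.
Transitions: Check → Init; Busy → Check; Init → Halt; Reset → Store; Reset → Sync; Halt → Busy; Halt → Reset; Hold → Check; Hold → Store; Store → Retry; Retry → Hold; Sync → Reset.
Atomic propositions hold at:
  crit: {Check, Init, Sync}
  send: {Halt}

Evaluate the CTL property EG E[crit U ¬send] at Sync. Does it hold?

Sat(¬send) = {Check, Busy, Init, Reset, Hold, Store, Retry, Sync}
E[crit U ¬send]: least fixpoint, start Z0 = Sat(¬send) = {Check, Busy, Init, Reset, Hold, Store, Retry, Sync}, add states in Sat(crit) with some successor in Z. Already a fixed point.
Sat(E[crit U ¬send]) = {Check, Busy, Init, Reset, Hold, Store, Retry, Sync}
EG E[crit U ¬send]: greatest fixpoint, start Z0 = {Check, Busy, Init, Reset, Hold, Store, Retry, Sync}, keep only states in Sat with some successor in Z. Z1 = {Check, Busy, Reset, Hold, Store, Retry, Sync}; Z2 = {Busy, Reset, Hold, Store, Retry, Sync}; Z3 = {Reset, Hold, Store, Retry, Sync}; fixed.
Sat(EG E[crit U ¬send]) = {Reset, Hold, Store, Retry, Sync}
Sync ∈ Sat(EG E[crit U ¬send]) = {Reset, Hold, Store, Retry, Sync}, so the formula holds at Sync.

Yes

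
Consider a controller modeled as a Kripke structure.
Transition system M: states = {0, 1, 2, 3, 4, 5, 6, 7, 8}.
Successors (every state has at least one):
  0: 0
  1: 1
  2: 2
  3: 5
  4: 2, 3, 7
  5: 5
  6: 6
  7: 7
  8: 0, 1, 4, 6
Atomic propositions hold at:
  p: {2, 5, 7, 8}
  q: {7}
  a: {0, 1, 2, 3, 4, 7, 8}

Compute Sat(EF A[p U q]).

A[p U q]: least fixpoint, start Z0 = Sat(q) = {7}, add states in Sat(p) with every successor in Z. Already a fixed point.
Sat(A[p U q]) = {7}
EF A[p U q]: least fixpoint, start Z0 = {7}, add states with some successor in Z. Z1 = {4, 7}; Z2 = {4, 7, 8}; fixed.
Sat(EF A[p U q]) = {4, 7, 8}

{4, 7, 8}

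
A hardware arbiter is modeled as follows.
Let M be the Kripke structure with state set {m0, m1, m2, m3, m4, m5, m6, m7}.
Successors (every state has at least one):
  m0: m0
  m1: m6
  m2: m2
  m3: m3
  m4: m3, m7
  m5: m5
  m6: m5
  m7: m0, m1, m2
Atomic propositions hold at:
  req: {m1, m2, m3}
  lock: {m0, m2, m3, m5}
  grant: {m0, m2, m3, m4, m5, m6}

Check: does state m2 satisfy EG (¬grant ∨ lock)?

Yes

Sat(¬grant) = {m1, m7}
Sat(¬grant ∨ lock) = {m0, m1, m2, m3, m5, m7}
EG (¬grant ∨ lock): greatest fixpoint, start Z0 = {m0, m1, m2, m3, m5, m7}, keep only states in Sat with some successor in Z. Z1 = {m0, m2, m3, m5, m7}; fixed.
Sat(EG (¬grant ∨ lock)) = {m0, m2, m3, m5, m7}
m2 ∈ Sat(EG (¬grant ∨ lock)) = {m0, m2, m3, m5, m7}, so the formula holds at m2.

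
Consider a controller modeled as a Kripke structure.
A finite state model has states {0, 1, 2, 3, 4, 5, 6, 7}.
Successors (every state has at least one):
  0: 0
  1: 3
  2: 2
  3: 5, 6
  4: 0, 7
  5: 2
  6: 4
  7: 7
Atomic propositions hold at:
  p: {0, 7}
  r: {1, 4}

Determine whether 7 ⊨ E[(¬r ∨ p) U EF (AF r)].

No

Sat(¬r) = {0, 2, 3, 5, 6, 7}
Sat(¬r ∨ p) = {0, 2, 3, 5, 6, 7}
AF r: least fixpoint, start Z0 = {1, 4}, add states with every successor in Z. Z1 = {1, 4, 6}; fixed.
Sat(AF r) = {1, 4, 6}
EF (AF r): least fixpoint, start Z0 = {1, 4, 6}, add states with some successor in Z. Z1 = {1, 3, 4, 6}; fixed.
Sat(EF (AF r)) = {1, 3, 4, 6}
E[(¬r ∨ p) U EF (AF r)]: least fixpoint, start Z0 = Sat(EF (AF r)) = {1, 3, 4, 6}, add states in Sat(¬r ∨ p) with some successor in Z. Already a fixed point.
Sat(E[(¬r ∨ p) U EF (AF r)]) = {1, 3, 4, 6}
7 ∉ Sat(E[(¬r ∨ p) U EF (AF r)]) = {1, 3, 4, 6}, so the formula does not hold at 7.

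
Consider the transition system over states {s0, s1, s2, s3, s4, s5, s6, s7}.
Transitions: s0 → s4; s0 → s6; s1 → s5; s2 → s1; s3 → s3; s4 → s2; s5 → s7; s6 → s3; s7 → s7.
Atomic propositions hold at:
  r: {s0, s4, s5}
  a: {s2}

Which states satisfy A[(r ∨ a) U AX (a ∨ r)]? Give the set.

{s1, s2, s4}

Sat(r ∨ a) = {s0, s2, s4, s5}
Sat(a ∨ r) = {s0, s2, s4, s5}
Sat(AX (a ∨ r)) = {s : every successor in {s0, s2, s4, s5}} = {s1, s4}
A[(r ∨ a) U AX (a ∨ r)]: least fixpoint, start Z0 = Sat(AX (a ∨ r)) = {s1, s4}, add states in Sat(r ∨ a) with every successor in Z. Z1 = {s1, s2, s4}; fixed.
Sat(A[(r ∨ a) U AX (a ∨ r)]) = {s1, s2, s4}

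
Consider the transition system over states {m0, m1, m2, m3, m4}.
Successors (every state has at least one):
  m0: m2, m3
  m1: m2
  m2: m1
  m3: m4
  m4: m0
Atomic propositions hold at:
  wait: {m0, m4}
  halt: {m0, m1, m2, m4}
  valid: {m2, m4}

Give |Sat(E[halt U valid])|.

E[halt U valid]: least fixpoint, start Z0 = Sat(valid) = {m2, m4}, add states in Sat(halt) with some successor in Z. Z1 = {m0, m1, m2, m4}; fixed.
Sat(E[halt U valid]) = {m0, m1, m2, m4}
|Sat(E[halt U valid])| = |{m0, m1, m2, m4}| = 4.

4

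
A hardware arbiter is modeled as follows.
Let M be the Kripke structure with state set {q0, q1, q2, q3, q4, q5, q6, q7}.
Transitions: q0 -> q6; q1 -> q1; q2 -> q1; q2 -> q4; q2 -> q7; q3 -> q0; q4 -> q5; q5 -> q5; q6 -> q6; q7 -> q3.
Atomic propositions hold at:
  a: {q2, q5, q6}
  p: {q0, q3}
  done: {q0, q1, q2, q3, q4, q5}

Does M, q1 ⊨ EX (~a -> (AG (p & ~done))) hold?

No

Sat(~a) = {q0, q1, q3, q4, q7}
Sat(~done) = {q6, q7}
Sat(p & ~done) = ∅
AG (p & ~done): greatest fixpoint, start Z0 = ∅, keep only states in Sat with every successor in Z. Already a fixed point.
Sat(AG (p & ~done)) = ∅
Sat(~a -> (AG (p & ~done))) = {q2, q5, q6}
Sat(EX (~a -> (AG (p & ~done)))) = {s : some successor in {q2, q5, q6}} = {q0, q4, q5, q6}
q1 ∉ Sat(EX (~a -> (AG (p & ~done)))) = {q0, q4, q5, q6}, so the formula does not hold at q1.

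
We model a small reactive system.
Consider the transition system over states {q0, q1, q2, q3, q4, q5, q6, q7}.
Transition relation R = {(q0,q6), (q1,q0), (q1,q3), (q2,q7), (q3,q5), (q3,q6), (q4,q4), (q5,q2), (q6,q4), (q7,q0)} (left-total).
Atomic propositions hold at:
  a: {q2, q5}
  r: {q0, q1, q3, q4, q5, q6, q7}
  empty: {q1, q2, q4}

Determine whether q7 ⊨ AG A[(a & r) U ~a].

Yes

Sat(a & r) = {q5}
Sat(~a) = {q0, q1, q3, q4, q6, q7}
A[(a & r) U ~a]: least fixpoint, start Z0 = Sat(~a) = {q0, q1, q3, q4, q6, q7}, add states in Sat(a & r) with every successor in Z. Already a fixed point.
Sat(A[(a & r) U ~a]) = {q0, q1, q3, q4, q6, q7}
AG A[(a & r) U ~a]: greatest fixpoint, start Z0 = {q0, q1, q3, q4, q6, q7}, keep only states in Sat with every successor in Z. Z1 = {q0, q1, q4, q6, q7}; Z2 = {q0, q4, q6, q7}; fixed.
Sat(AG A[(a & r) U ~a]) = {q0, q4, q6, q7}
q7 ∈ Sat(AG A[(a & r) U ~a]) = {q0, q4, q6, q7}, so the formula holds at q7.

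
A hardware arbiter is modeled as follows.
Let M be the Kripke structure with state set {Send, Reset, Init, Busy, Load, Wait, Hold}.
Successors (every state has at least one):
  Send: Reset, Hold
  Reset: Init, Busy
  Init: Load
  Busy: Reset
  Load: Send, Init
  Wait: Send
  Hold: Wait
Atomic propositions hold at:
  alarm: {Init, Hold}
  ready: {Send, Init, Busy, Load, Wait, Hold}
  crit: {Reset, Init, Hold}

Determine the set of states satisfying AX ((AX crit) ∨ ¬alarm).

{Init, Busy, Wait, Hold}

Sat(AX crit) = {s : every successor in {Reset, Init, Hold}} = {Send, Busy}
Sat(¬alarm) = {Send, Reset, Busy, Load, Wait}
Sat((AX crit) ∨ ¬alarm) = {Send, Reset, Busy, Load, Wait}
Sat(AX ((AX crit) ∨ ¬alarm)) = {s : every successor in {Send, Reset, Busy, Load, Wait}} = {Init, Busy, Wait, Hold}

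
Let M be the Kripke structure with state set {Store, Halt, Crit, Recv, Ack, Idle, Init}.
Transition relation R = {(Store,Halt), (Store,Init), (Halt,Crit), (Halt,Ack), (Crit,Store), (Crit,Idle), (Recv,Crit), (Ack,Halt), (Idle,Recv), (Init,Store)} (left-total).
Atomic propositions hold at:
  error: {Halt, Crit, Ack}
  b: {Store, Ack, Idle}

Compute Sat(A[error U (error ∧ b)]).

{Ack}

Sat(error ∧ b) = {Ack}
A[error U (error ∧ b)]: least fixpoint, start Z0 = Sat((error ∧ b)) = {Ack}, add states in Sat(error) with every successor in Z. Already a fixed point.
Sat(A[error U (error ∧ b)]) = {Ack}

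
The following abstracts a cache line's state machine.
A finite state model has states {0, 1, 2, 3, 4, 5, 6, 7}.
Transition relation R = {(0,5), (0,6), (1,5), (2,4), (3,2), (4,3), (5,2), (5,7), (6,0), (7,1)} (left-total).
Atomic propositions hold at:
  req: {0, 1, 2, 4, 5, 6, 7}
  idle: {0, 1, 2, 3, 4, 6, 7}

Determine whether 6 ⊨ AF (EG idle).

Yes

EG idle: greatest fixpoint, start Z0 = {0, 1, 2, 3, 4, 6, 7}, keep only states in Sat with some successor in Z. Z1 = {0, 2, 3, 4, 6, 7}; Z2 = {0, 2, 3, 4, 6}; fixed.
Sat(EG idle) = {0, 2, 3, 4, 6}
AF (EG idle): least fixpoint, start Z0 = {0, 2, 3, 4, 6}, add states with every successor in Z. Already a fixed point.
Sat(AF (EG idle)) = {0, 2, 3, 4, 6}
6 ∈ Sat(AF (EG idle)) = {0, 2, 3, 4, 6}, so the formula holds at 6.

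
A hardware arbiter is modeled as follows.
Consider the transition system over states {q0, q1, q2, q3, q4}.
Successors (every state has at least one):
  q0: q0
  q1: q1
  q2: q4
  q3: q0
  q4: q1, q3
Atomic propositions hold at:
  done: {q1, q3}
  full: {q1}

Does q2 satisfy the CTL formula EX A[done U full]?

A[done U full]: least fixpoint, start Z0 = Sat(full) = {q1}, add states in Sat(done) with every successor in Z. Already a fixed point.
Sat(A[done U full]) = {q1}
Sat(EX A[done U full]) = {s : some successor in {q1}} = {q1, q4}
q2 ∉ Sat(EX A[done U full]) = {q1, q4}, so the formula does not hold at q2.

No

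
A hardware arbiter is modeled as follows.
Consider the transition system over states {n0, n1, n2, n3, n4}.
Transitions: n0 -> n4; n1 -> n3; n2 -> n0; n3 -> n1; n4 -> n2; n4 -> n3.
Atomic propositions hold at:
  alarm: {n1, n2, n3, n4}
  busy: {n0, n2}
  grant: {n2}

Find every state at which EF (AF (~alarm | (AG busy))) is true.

{n0, n2, n4}

Sat(~alarm) = {n0}
AG busy: greatest fixpoint, start Z0 = {n0, n2}, keep only states in Sat with every successor in Z. Z1 = {n2}; Z2 = ∅; fixed.
Sat(AG busy) = ∅
Sat(~alarm | (AG busy)) = {n0}
AF (~alarm | (AG busy)): least fixpoint, start Z0 = {n0}, add states with every successor in Z. Z1 = {n0, n2}; fixed.
Sat(AF (~alarm | (AG busy))) = {n0, n2}
EF (AF (~alarm | (AG busy))): least fixpoint, start Z0 = {n0, n2}, add states with some successor in Z. Z1 = {n0, n2, n4}; fixed.
Sat(EF (AF (~alarm | (AG busy)))) = {n0, n2, n4}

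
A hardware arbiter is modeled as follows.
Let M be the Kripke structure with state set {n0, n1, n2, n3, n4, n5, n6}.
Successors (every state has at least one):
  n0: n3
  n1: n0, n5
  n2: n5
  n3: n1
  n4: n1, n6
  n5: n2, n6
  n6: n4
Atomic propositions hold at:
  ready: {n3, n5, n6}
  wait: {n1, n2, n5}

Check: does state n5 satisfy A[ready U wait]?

Yes

A[ready U wait]: least fixpoint, start Z0 = Sat(wait) = {n1, n2, n5}, add states in Sat(ready) with every successor in Z. Z1 = {n1, n2, n3, n5}; fixed.
Sat(A[ready U wait]) = {n1, n2, n3, n5}
n5 ∈ Sat(A[ready U wait]) = {n1, n2, n3, n5}, so the formula holds at n5.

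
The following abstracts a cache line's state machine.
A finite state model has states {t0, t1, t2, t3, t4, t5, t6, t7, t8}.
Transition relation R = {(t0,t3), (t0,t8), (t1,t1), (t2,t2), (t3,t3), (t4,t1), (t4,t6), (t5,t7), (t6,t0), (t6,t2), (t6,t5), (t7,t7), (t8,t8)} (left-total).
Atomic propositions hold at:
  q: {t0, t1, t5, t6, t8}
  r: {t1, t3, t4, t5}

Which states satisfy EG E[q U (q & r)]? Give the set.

Sat(q & r) = {t1, t5}
E[q U (q & r)]: least fixpoint, start Z0 = Sat((q & r)) = {t1, t5}, add states in Sat(q) with some successor in Z. Z1 = {t1, t5, t6}; fixed.
Sat(E[q U (q & r)]) = {t1, t5, t6}
EG E[q U (q & r)]: greatest fixpoint, start Z0 = {t1, t5, t6}, keep only states in Sat with some successor in Z. Z1 = {t1, t6}; Z2 = {t1}; fixed.
Sat(EG E[q U (q & r)]) = {t1}

{t1}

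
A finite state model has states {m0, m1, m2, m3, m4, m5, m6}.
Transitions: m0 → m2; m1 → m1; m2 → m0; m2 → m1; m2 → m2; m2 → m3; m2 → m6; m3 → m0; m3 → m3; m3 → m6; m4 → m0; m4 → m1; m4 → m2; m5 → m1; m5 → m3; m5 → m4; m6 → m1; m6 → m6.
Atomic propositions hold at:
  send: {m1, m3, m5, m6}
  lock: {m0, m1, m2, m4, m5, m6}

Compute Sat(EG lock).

EG lock: greatest fixpoint, start Z0 = {m0, m1, m2, m4, m5, m6}, keep only states in Sat with some successor in Z. Already a fixed point.
Sat(EG lock) = {m0, m1, m2, m4, m5, m6}

{m0, m1, m2, m4, m5, m6}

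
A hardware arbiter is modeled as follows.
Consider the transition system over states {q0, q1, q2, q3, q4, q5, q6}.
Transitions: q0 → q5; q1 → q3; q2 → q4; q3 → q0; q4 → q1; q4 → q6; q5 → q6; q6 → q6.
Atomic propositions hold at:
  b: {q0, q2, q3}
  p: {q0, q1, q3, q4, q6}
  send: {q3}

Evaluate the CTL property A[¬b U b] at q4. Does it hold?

Sat(¬b) = {q1, q4, q5, q6}
A[¬b U b]: least fixpoint, start Z0 = Sat(b) = {q0, q2, q3}, add states in Sat(¬b) with every successor in Z. Z1 = {q0, q1, q2, q3}; fixed.
Sat(A[¬b U b]) = {q0, q1, q2, q3}
q4 ∉ Sat(A[¬b U b]) = {q0, q1, q2, q3}, so the formula does not hold at q4.

No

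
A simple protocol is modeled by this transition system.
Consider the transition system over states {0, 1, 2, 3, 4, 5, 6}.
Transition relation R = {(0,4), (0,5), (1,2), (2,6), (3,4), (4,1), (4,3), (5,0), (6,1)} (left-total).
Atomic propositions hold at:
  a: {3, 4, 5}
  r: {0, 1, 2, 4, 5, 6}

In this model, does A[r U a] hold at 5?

A[r U a]: least fixpoint, start Z0 = Sat(a) = {3, 4, 5}, add states in Sat(r) with every successor in Z. Z1 = {0, 3, 4, 5}; fixed.
Sat(A[r U a]) = {0, 3, 4, 5}
5 ∈ Sat(A[r U a]) = {0, 3, 4, 5}, so the formula holds at 5.

Yes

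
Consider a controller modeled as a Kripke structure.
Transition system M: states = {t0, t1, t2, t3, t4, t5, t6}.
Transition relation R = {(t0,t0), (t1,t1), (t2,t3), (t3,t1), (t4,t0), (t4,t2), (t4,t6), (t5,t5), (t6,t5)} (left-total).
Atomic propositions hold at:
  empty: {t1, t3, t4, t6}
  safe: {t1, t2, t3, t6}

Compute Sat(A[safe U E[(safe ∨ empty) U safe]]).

Sat(safe ∨ empty) = {t1, t2, t3, t4, t6}
E[(safe ∨ empty) U safe]: least fixpoint, start Z0 = Sat(safe) = {t1, t2, t3, t6}, add states in Sat(safe ∨ empty) with some successor in Z. Z1 = {t1, t2, t3, t4, t6}; fixed.
Sat(E[(safe ∨ empty) U safe]) = {t1, t2, t3, t4, t6}
A[safe U E[(safe ∨ empty) U safe]]: least fixpoint, start Z0 = Sat(E[(safe ∨ empty) U safe]) = {t1, t2, t3, t4, t6}, add states in Sat(safe) with every successor in Z. Already a fixed point.
Sat(A[safe U E[(safe ∨ empty) U safe]]) = {t1, t2, t3, t4, t6}

{t1, t2, t3, t4, t6}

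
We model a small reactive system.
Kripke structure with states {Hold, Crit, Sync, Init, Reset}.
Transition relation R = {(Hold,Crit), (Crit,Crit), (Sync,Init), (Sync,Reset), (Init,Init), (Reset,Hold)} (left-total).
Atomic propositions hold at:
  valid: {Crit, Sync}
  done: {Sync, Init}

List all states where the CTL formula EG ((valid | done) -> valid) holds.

Sat(valid | done) = {Crit, Sync, Init}
Sat((valid | done) -> valid) = {Hold, Crit, Sync, Reset}
EG ((valid | done) -> valid): greatest fixpoint, start Z0 = {Hold, Crit, Sync, Reset}, keep only states in Sat with some successor in Z. Already a fixed point.
Sat(EG ((valid | done) -> valid)) = {Hold, Crit, Sync, Reset}

{Hold, Crit, Sync, Reset}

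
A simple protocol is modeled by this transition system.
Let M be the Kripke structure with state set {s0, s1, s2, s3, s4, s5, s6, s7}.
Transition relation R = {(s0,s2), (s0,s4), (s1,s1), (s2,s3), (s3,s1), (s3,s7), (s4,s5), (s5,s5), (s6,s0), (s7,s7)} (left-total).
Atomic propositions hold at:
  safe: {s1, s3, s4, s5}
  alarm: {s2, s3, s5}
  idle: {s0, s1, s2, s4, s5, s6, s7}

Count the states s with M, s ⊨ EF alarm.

EF alarm: least fixpoint, start Z0 = {s2, s3, s5}, add states with some successor in Z. Z1 = {s0, s2, s3, s4, s5}; Z2 = {s0, s2, s3, s4, s5, s6}; fixed.
Sat(EF alarm) = {s0, s2, s3, s4, s5, s6}
|Sat(EF alarm)| = |{s0, s2, s3, s4, s5, s6}| = 6.

6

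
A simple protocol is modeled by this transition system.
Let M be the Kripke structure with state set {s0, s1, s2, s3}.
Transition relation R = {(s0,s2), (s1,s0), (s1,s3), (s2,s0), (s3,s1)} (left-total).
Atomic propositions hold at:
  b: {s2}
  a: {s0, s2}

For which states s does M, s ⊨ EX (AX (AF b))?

{s0, s1, s2}

AF b: least fixpoint, start Z0 = {s2}, add states with every successor in Z. Z1 = {s0, s2}; fixed.
Sat(AF b) = {s0, s2}
Sat(AX (AF b)) = {s : every successor in {s0, s2}} = {s0, s2}
Sat(EX (AX (AF b))) = {s : some successor in {s0, s2}} = {s0, s1, s2}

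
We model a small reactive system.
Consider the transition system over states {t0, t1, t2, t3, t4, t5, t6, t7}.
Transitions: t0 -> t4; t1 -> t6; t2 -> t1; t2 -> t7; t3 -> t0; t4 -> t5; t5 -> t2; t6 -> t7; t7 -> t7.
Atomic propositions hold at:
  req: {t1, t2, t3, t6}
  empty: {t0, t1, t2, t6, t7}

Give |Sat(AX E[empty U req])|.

E[empty U req]: least fixpoint, start Z0 = Sat(req) = {t1, t2, t3, t6}, add states in Sat(empty) with some successor in Z. Already a fixed point.
Sat(E[empty U req]) = {t1, t2, t3, t6}
Sat(AX E[empty U req]) = {s : every successor in {t1, t2, t3, t6}} = {t1, t5}
|Sat(AX E[empty U req])| = |{t1, t5}| = 2.

2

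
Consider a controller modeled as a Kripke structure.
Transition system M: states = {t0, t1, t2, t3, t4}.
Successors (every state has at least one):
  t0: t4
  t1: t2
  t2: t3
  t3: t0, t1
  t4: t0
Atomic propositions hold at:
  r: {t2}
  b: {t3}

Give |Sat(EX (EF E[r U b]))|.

3

E[r U b]: least fixpoint, start Z0 = Sat(b) = {t3}, add states in Sat(r) with some successor in Z. Z1 = {t2, t3}; fixed.
Sat(E[r U b]) = {t2, t3}
EF E[r U b]: least fixpoint, start Z0 = {t2, t3}, add states with some successor in Z. Z1 = {t1, t2, t3}; fixed.
Sat(EF E[r U b]) = {t1, t2, t3}
Sat(EX (EF E[r U b])) = {s : some successor in {t1, t2, t3}} = {t1, t2, t3}
|Sat(EX (EF E[r U b]))| = |{t1, t2, t3}| = 3.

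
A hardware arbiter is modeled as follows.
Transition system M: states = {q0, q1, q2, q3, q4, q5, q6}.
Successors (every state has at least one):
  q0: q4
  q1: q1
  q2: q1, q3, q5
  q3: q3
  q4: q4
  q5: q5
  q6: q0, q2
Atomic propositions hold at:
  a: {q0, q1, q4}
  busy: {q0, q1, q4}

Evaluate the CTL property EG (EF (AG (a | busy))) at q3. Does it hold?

No

Sat(a | busy) = {q0, q1, q4}
AG (a | busy): greatest fixpoint, start Z0 = {q0, q1, q4}, keep only states in Sat with every successor in Z. Already a fixed point.
Sat(AG (a | busy)) = {q0, q1, q4}
EF (AG (a | busy)): least fixpoint, start Z0 = {q0, q1, q4}, add states with some successor in Z. Z1 = {q0, q1, q2, q4, q6}; fixed.
Sat(EF (AG (a | busy))) = {q0, q1, q2, q4, q6}
EG (EF (AG (a | busy))): greatest fixpoint, start Z0 = {q0, q1, q2, q4, q6}, keep only states in Sat with some successor in Z. Already a fixed point.
Sat(EG (EF (AG (a | busy)))) = {q0, q1, q2, q4, q6}
q3 ∉ Sat(EG (EF (AG (a | busy)))) = {q0, q1, q2, q4, q6}, so the formula does not hold at q3.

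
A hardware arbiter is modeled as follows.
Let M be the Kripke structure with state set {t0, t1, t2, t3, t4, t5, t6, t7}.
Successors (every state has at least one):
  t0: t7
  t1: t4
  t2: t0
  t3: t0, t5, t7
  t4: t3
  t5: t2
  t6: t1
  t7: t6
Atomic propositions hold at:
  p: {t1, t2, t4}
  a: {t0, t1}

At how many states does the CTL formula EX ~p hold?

5

Sat(~p) = {t0, t3, t5, t6, t7}
Sat(EX ~p) = {s : some successor in {t0, t3, t5, t6, t7}} = {t0, t2, t3, t4, t7}
|Sat(EX ~p)| = |{t0, t2, t3, t4, t7}| = 5.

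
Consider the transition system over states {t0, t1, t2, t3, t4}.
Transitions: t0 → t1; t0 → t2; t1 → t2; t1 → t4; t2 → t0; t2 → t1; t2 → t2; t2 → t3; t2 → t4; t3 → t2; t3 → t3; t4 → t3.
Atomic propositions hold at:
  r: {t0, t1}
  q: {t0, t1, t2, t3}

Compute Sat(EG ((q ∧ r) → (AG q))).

{t2, t3, t4}

Sat(q ∧ r) = {t0, t1}
AG q: greatest fixpoint, start Z0 = {t0, t1, t2, t3}, keep only states in Sat with every successor in Z. Z1 = {t0, t3}; Z2 = ∅; fixed.
Sat(AG q) = ∅
Sat((q ∧ r) → (AG q)) = {t2, t3, t4}
EG ((q ∧ r) → (AG q)): greatest fixpoint, start Z0 = {t2, t3, t4}, keep only states in Sat with some successor in Z. Already a fixed point.
Sat(EG ((q ∧ r) → (AG q))) = {t2, t3, t4}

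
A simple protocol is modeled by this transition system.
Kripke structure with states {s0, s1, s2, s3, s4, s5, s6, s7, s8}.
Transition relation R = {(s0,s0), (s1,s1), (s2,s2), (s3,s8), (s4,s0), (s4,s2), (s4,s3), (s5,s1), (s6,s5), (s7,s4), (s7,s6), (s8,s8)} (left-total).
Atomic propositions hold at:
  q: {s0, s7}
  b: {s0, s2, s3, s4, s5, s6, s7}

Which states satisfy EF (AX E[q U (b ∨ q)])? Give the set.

Sat(b ∨ q) = {s0, s2, s3, s4, s5, s6, s7}
E[q U (b ∨ q)]: least fixpoint, start Z0 = Sat((b ∨ q)) = {s0, s2, s3, s4, s5, s6, s7}, add states in Sat(q) with some successor in Z. Already a fixed point.
Sat(E[q U (b ∨ q)]) = {s0, s2, s3, s4, s5, s6, s7}
Sat(AX E[q U (b ∨ q)]) = {s : every successor in {s0, s2, s3, s4, s5, s6, s7}} = {s0, s2, s4, s6, s7}
EF (AX E[q U (b ∨ q)]): least fixpoint, start Z0 = {s0, s2, s4, s6, s7}, add states with some successor in Z. Already a fixed point.
Sat(EF (AX E[q U (b ∨ q)])) = {s0, s2, s4, s6, s7}

{s0, s2, s4, s6, s7}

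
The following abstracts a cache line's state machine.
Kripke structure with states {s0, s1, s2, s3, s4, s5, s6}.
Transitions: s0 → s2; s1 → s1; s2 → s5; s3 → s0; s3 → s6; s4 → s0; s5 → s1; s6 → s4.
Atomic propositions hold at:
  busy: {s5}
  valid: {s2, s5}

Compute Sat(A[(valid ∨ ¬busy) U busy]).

Sat(¬busy) = {s0, s1, s2, s3, s4, s6}
Sat(valid ∨ ¬busy) = {s0, s1, s2, s3, s4, s5, s6}
A[(valid ∨ ¬busy) U busy]: least fixpoint, start Z0 = Sat(busy) = {s5}, add states in Sat(valid ∨ ¬busy) with every successor in Z. Z1 = {s2, s5}; Z2 = {s0, s2, s5}; Z3 = {s0, s2, s4, s5}; Z4 = {s0, s2, s4, s5, s6}; Z5 = {s0, s2, s3, s4, s5, s6}; fixed.
Sat(A[(valid ∨ ¬busy) U busy]) = {s0, s2, s3, s4, s5, s6}

{s0, s2, s3, s4, s5, s6}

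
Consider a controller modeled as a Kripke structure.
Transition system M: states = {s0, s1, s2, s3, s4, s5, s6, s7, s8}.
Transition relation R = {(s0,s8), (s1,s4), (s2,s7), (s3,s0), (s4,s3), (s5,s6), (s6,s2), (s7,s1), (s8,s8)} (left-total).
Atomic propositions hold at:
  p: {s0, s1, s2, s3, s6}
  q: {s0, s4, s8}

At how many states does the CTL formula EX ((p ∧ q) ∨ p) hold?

5

Sat(p ∧ q) = {s0}
Sat((p ∧ q) ∨ p) = {s0, s1, s2, s3, s6}
Sat(EX ((p ∧ q) ∨ p)) = {s : some successor in {s0, s1, s2, s3, s6}} = {s3, s4, s5, s6, s7}
|Sat(EX ((p ∧ q) ∨ p))| = |{s3, s4, s5, s6, s7}| = 5.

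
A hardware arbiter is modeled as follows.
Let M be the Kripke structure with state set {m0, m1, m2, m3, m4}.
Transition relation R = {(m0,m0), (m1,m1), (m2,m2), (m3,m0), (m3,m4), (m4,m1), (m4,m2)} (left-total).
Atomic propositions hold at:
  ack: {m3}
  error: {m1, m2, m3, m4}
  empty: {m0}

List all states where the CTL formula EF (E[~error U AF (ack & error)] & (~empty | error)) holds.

{m3}

Sat(~error) = {m0}
Sat(ack & error) = {m3}
AF (ack & error): least fixpoint, start Z0 = {m3}, add states with every successor in Z. Already a fixed point.
Sat(AF (ack & error)) = {m3}
E[~error U AF (ack & error)]: least fixpoint, start Z0 = Sat(AF (ack & error)) = {m3}, add states in Sat(~error) with some successor in Z. Already a fixed point.
Sat(E[~error U AF (ack & error)]) = {m3}
Sat(~empty) = {m1, m2, m3, m4}
Sat(~empty | error) = {m1, m2, m3, m4}
Sat(E[~error U AF (ack & error)] & (~empty | error)) = {m3}
EF (E[~error U AF (ack & error)] & (~empty | error)): least fixpoint, start Z0 = {m3}, add states with some successor in Z. Already a fixed point.
Sat(EF (E[~error U AF (ack & error)] & (~empty | error))) = {m3}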